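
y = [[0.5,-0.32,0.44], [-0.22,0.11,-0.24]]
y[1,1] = 0.106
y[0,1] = -0.325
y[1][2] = -0.24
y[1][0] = -0.221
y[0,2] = 0.44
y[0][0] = 0.501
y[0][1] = -0.325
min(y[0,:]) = -0.325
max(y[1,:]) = 0.106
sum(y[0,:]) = 0.616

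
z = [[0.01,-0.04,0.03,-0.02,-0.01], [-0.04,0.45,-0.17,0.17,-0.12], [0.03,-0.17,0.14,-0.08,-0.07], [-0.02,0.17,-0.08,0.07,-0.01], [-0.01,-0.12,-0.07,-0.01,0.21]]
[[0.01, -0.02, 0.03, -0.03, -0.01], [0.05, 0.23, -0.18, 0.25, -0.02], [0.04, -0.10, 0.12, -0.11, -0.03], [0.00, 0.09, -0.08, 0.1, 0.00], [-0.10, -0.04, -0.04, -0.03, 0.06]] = z @ [[0.55, 0.11, 0.1, -0.01, -0.34], [0.11, 0.45, -0.06, 0.16, 0.04], [0.1, -0.06, 0.63, -0.26, -0.02], [-0.01, 0.16, -0.26, 0.73, -0.11], [-0.34, 0.04, -0.02, -0.11, 0.27]]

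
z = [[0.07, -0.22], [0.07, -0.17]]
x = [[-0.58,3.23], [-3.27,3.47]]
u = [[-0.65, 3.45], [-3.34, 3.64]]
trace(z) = -0.10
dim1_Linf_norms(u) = [3.45, 3.64]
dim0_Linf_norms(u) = [3.34, 3.64]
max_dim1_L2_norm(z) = 0.23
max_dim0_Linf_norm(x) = 3.47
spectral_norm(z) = 0.29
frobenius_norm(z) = 0.30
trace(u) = 2.99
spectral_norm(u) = 5.86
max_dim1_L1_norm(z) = 0.29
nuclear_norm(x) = 7.11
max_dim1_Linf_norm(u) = 3.64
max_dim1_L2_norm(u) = 4.94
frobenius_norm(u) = 6.06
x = z + u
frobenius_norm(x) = 5.79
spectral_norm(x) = 5.58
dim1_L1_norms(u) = [4.1, 6.98]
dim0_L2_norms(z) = [0.1, 0.28]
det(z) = 0.00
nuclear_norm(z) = 0.31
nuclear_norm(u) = 7.42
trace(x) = 2.89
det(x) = 8.55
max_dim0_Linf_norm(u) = 3.64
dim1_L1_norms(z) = [0.29, 0.24]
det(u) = 9.16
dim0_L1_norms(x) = [3.85, 6.7]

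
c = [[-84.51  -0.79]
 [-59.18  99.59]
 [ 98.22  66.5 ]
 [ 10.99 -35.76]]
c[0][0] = -84.51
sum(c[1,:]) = 40.410000000000004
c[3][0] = 10.99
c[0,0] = -84.51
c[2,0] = 98.22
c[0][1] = -0.79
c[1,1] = 99.59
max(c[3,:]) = 10.99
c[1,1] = 99.59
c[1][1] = 99.59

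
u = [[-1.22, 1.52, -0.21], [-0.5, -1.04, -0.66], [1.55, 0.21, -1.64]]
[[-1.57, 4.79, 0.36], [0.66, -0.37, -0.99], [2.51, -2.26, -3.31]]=u @ [[0.81, -1.99, -0.43], [-0.5, 1.51, 0.12], [-0.83, -0.31, 1.63]]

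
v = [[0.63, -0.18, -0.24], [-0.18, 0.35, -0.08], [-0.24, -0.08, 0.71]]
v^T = [[0.63, -0.18, -0.24], [-0.18, 0.35, -0.08], [-0.24, -0.08, 0.71]]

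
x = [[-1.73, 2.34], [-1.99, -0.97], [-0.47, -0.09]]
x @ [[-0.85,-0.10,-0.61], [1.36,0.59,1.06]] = [[4.65,1.55,3.54], [0.37,-0.37,0.19], [0.28,-0.01,0.19]]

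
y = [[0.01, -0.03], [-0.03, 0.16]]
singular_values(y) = [0.17, 0.0]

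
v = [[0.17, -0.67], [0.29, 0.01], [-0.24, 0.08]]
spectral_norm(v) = 0.71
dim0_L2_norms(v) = [0.41, 0.67]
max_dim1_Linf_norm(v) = 0.67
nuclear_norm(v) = 1.06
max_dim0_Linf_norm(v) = 0.67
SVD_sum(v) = [[0.25, -0.64], [0.03, -0.09], [-0.06, 0.15]] + [[-0.08, -0.03], [0.26, 0.1], [-0.18, -0.07]]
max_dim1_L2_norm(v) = 0.69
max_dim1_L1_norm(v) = 0.84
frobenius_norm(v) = 0.79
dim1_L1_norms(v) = [0.84, 0.3, 0.32]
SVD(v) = [[0.96, -0.24], [0.13, 0.79], [-0.23, -0.56]] @ diag([0.7113018013866993, 0.34648195817969635]) @ [[0.36, -0.93], [0.93, 0.36]]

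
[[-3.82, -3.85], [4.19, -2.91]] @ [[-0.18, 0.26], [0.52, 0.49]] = [[-1.31, -2.88],[-2.27, -0.34]]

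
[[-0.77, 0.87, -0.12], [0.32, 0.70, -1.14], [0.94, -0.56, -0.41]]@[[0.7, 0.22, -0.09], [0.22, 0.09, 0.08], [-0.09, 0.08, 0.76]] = [[-0.34, -0.1, 0.05], [0.48, 0.04, -0.84], [0.57, 0.12, -0.44]]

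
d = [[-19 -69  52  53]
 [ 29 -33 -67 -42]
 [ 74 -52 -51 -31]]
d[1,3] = -42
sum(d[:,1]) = -154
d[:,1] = [-69, -33, -52]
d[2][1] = -52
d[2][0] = 74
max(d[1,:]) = 29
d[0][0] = -19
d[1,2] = -67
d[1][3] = -42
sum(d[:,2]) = -66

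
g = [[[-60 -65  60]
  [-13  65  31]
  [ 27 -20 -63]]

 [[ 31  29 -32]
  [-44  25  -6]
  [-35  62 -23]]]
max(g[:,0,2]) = 60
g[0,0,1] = -65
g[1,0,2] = -32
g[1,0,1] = 29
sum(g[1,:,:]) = 7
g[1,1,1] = 25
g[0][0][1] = -65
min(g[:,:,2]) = -63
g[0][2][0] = 27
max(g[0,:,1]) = 65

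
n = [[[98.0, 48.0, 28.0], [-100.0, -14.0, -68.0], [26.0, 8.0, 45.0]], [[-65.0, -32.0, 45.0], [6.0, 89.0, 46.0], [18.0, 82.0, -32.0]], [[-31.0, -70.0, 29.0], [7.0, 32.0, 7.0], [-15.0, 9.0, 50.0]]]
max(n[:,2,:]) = 82.0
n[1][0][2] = 45.0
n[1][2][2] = -32.0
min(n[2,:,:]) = -70.0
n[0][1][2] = -68.0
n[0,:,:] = [[98.0, 48.0, 28.0], [-100.0, -14.0, -68.0], [26.0, 8.0, 45.0]]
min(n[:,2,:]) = -32.0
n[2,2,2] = 50.0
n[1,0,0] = -65.0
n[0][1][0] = -100.0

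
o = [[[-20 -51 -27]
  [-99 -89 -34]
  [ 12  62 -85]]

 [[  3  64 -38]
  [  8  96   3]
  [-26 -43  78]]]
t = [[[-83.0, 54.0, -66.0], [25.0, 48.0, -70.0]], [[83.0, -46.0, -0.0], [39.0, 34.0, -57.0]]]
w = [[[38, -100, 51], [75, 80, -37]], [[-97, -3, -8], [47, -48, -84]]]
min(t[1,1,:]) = -57.0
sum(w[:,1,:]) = 33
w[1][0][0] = -97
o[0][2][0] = 12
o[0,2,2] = -85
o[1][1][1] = 96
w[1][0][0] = -97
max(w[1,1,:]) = 47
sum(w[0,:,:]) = 107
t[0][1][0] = 25.0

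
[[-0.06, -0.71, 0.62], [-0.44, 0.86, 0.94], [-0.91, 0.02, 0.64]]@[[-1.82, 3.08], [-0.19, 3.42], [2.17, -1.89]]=[[1.59, -3.78], [2.68, -0.19], [3.04, -3.94]]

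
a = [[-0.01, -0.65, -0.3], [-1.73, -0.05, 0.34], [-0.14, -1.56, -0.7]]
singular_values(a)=[1.86, 1.76, 0.0]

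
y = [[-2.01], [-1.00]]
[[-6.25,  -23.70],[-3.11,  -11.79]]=y@[[3.11,11.79]]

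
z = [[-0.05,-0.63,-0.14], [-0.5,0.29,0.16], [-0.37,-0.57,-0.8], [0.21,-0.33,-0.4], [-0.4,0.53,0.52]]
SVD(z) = [[0.37, -0.07, 0.92], [-0.25, -0.61, -0.00], [0.62, -0.66, -0.26], [0.36, 0.18, -0.23], [-0.53, -0.4, 0.18]] @ diag([1.4748800574136949, 0.7659997034055888, 0.37785350418637886]) @ [[0.11, -0.72, -0.69], [0.98, -0.04, 0.21], [-0.18, -0.69, 0.7]]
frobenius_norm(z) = 1.70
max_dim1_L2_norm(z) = 1.05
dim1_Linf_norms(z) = [0.63, 0.5, 0.8, 0.4, 0.53]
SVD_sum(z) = [[0.06,-0.39,-0.37], [-0.04,0.27,0.26], [0.1,-0.66,-0.63], [0.06,-0.39,-0.37], [-0.09,0.56,0.54]] + [[-0.05, 0.0, -0.01], [-0.46, 0.02, -0.10], [-0.49, 0.02, -0.10], [0.13, -0.01, 0.03], [-0.30, 0.01, -0.06]] + [[-0.06, -0.24, 0.24],[0.00, 0.00, -0.00],[0.02, 0.07, -0.07],[0.02, 0.06, -0.06],[-0.01, -0.05, 0.05]]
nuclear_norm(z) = 2.62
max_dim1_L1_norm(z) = 1.74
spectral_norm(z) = 1.47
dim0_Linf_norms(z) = [0.5, 0.63, 0.8]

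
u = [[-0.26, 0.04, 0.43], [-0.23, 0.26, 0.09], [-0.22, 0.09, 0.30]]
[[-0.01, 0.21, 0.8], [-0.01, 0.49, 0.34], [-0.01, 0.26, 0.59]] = u@ [[0.02, 0.07, -2.00], [-0.02, 1.82, -0.71], [-0.01, 0.37, 0.71]]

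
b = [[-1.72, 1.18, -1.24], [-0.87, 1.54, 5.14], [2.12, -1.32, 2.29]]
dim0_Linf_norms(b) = [2.12, 1.54, 5.14]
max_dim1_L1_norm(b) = 7.55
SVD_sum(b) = [[-0.09,-0.13,-1.22], [0.38,0.54,5.15], [0.17,0.24,2.27]] + [[-1.63, 1.31, -0.02], [-1.25, 1.00, -0.01], [1.95, -1.56, 0.02]] + [[0.0, 0.00, -0.00], [-0.00, -0.00, 0.0], [0.0, 0.0, -0.0]]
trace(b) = 2.11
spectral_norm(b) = 5.81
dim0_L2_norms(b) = [2.87, 2.35, 5.76]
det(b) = 0.10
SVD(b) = [[-0.21,-0.58,0.79], [0.89,-0.44,-0.08], [0.39,0.69,0.61]] @ diag([5.809202978495271, 3.629123751768023, 0.004642089495355379]) @ [[0.07,0.10,0.99], [0.78,-0.62,0.01], [0.62,0.77,-0.13]]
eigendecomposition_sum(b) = [[(0.02+0j), (-0-0j), 0.01+0.00j], [(0.02+0j), -0.00-0.00j, 0.02+0.00j], [-0.00-0.00j, 0.00+0.00j, (-0-0j)]] + [[-0.87-0.23j, 0.59-0.04j, -0.63-1.33j],[(-0.45-2.4j), 0.77+1.41j, 2.56-3.08j],[(1.06-0.03j), (-0.66+0.23j), 1.15+1.31j]] + [[-0.87+0.23j, (0.59+0.04j), -0.63+1.33j], [(-0.45+2.4j), (0.77-1.41j), 2.56+3.08j], [(1.06+0.03j), (-0.66-0.23j), 1.15-1.31j]]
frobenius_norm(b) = 6.85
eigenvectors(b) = [[0.62+0.00j,(0.14-0.29j),(0.14+0.29j)], [(0.78+0j),0.87+0.00j,0.87-0.00j], [(-0.13+0j),(-0.06+0.37j),-0.06-0.37j]]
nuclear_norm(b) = 9.44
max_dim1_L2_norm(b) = 5.44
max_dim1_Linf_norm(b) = 5.14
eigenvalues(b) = [(0.01+0j), (1.05+2.5j), (1.05-2.5j)]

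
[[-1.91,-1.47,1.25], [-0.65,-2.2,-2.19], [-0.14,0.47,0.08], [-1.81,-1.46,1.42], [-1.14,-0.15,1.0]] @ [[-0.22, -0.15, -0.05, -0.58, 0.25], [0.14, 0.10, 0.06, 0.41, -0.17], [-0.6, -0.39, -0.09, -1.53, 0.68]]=[[-0.54, -0.35, -0.11, -1.41, 0.62], [1.15, 0.73, 0.10, 2.83, -1.28], [0.05, 0.04, 0.03, 0.15, -0.06], [-0.66, -0.43, -0.12, -1.72, 0.76], [-0.37, -0.23, -0.04, -0.93, 0.42]]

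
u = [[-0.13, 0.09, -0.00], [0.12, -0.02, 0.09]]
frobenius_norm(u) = 0.22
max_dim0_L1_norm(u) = 0.25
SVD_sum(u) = [[-0.13, 0.06, -0.04],[0.12, -0.05, 0.04]] + [[-0.00, 0.03, 0.04], [-0.0, 0.03, 0.05]]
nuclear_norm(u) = 0.28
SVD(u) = [[-0.73, 0.69], [0.69, 0.73]] @ diag([0.20342480734971638, 0.08073628524232933]) @ [[0.87, -0.39, 0.3], [-0.02, 0.58, 0.81]]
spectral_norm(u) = 0.20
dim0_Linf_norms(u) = [0.13, 0.09, 0.09]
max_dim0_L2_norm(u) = 0.18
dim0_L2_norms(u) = [0.18, 0.09, 0.09]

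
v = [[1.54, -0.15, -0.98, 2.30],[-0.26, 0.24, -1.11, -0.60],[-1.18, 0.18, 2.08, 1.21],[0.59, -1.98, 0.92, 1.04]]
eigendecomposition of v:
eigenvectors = [[(-0.67+0j),(-0.67-0j),0.65+0.00j,0.65-0.00j], [(0.14+0.23j),0.14-0.23j,0.18+0.36j,0.18-0.36j], [0.12-0.46j,(0.12+0.46j),0.45-0.00j,(0.45+0j)], [(-0.37-0.34j),-0.37+0.34j,-0.39+0.25j,-0.39-0.25j]]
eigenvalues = [(3.03+0.54j), (3.03-0.54j), (-0.58+0.8j), (-0.58-0.8j)]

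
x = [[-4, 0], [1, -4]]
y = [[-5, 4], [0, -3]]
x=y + [[1, -4], [1, -1]]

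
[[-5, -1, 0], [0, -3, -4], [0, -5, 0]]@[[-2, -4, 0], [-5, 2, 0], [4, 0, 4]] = [[15, 18, 0], [-1, -6, -16], [25, -10, 0]]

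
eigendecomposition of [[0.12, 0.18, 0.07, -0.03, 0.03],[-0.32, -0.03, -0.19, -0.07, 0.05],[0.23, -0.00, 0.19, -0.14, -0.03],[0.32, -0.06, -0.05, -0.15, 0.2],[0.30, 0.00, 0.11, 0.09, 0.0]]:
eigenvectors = [[-0.12+0.00j,(0.03+0.3j),0.03-0.30j,0.19+0.00j,(-0.28+0j)], [(0.34+0j),-0.55+0.00j,-0.55-0.00j,(0.43+0j),(-0.14+0j)], [(0.29+0j),(0.4+0.16j),(0.4-0.16j),-0.86+0.00j,(0.6+0j)], [0.85+0.00j,0.38-0.07j,0.38+0.07j,(0.17+0j),(0.2+0j)], [(-0.25+0j),0.50-0.10j,(0.5+0.1j),-0.13+0.00j,(0.71+0j)]]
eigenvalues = [(-0.29+0j), (0.13+0.23j), (0.13-0.23j), (0.16+0j), 0j]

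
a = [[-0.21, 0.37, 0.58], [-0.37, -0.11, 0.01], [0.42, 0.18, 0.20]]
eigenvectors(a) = [[-0.46, 0.08, 0.52], [-0.69, 0.84, -0.36], [0.56, -0.53, 0.77]]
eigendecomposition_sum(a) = [[-0.32, 0.24, 0.33], [-0.48, 0.36, 0.49], [0.39, -0.29, -0.4]] + [[0.02, -0.03, -0.03],  [0.18, -0.35, -0.28],  [-0.11, 0.22, 0.18]] + [[0.09,  0.17,  0.28], [-0.07,  -0.12,  -0.2], [0.14,  0.25,  0.42]]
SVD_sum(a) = [[-0.05, 0.39, 0.58], [0.00, -0.02, -0.02], [-0.02, 0.13, 0.20]] + [[-0.16, -0.03, 0.01], [-0.38, -0.06, 0.01], [0.43, 0.07, -0.01]] + [[-0.00,0.01,-0.0], [0.01,-0.03,0.02], [0.0,-0.02,0.02]]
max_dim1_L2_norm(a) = 0.72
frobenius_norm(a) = 0.96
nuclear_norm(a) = 1.39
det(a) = 0.02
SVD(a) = [[0.95, 0.27, -0.18], [-0.04, 0.63, 0.77], [0.32, -0.72, 0.61]] @ diag([0.7400607506395939, 0.6042913380380205, 0.04941724531961138]) @ [[-0.07, 0.56, 0.83], [-0.99, -0.17, 0.03], [0.15, -0.81, 0.56]]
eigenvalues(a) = [-0.36, -0.15, 0.4]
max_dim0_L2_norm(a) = 0.61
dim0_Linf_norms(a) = [0.42, 0.37, 0.58]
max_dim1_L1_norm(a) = 1.16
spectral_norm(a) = 0.74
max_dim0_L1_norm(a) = 1.0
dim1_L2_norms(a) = [0.72, 0.39, 0.5]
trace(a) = -0.12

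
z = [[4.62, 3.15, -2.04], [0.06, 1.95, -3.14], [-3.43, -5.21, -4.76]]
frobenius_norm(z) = 10.52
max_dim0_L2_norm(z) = 6.39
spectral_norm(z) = 8.64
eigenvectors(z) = [[0.08, -0.87, -0.80], [0.33, -0.28, 0.6], [0.94, 0.39, -0.05]]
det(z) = -96.64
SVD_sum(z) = [[2.69, 3.13, 1.49],[0.22, 0.26, 0.12],[-4.56, -5.3, -2.52]] + [[1.18, 0.71, -3.63],[1.0, 0.61, -3.1],[0.74, 0.45, -2.3]] + [[0.75, -0.7, 0.11], [-1.17, 1.08, -0.17], [0.39, -0.36, 0.05]]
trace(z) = 1.81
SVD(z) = [[-0.51, 0.69, -0.52], [-0.04, 0.58, 0.81], [0.86, 0.43, -0.27]] @ diag([8.640712629918607, 5.66585911543761, 1.9740632540974012]) @ [[-0.61, -0.71, -0.34],[0.3, 0.18, -0.94],[-0.73, 0.68, -0.1]]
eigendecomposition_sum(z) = [[-0.14, -0.22, -0.46],  [-0.6, -0.99, -2.04],  [-1.7, -2.79, -5.76]] + [[3.95, 5.12, -2.13], [1.27, 1.64, -0.68], [-1.78, -2.31, 0.96]] + [[0.81,-1.74,0.55], [-0.6,1.3,-0.41], [0.05,-0.11,0.04]]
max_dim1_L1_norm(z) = 13.4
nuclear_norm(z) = 16.28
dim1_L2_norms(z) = [5.95, 3.7, 7.85]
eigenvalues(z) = [-6.88, 6.55, 2.14]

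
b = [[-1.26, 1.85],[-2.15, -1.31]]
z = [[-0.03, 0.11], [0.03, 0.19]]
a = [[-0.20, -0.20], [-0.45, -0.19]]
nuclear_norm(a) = 0.65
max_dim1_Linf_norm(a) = 0.45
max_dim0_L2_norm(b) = 2.49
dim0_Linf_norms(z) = [0.03, 0.19]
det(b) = 5.63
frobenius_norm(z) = 0.22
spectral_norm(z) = 0.22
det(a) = -0.05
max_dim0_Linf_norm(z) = 0.19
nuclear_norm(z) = 0.26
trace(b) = -2.57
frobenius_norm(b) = 3.37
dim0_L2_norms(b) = [2.49, 2.27]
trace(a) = -0.39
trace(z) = 0.16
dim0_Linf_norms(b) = [2.15, 1.85]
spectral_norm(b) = 2.53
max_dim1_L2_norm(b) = 2.52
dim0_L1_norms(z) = [0.06, 0.3]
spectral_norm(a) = 0.56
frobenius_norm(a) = 0.56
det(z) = -0.01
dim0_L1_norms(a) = [0.65, 0.39]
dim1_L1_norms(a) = [0.4, 0.64]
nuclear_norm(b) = 4.75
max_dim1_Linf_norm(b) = 2.15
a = z @ b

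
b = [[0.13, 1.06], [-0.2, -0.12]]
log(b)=[[-0.37, 3.73], [-0.7, -1.25]]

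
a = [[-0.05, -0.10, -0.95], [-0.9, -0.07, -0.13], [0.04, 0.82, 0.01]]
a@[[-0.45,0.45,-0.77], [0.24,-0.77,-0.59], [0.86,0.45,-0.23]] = [[-0.82, -0.37, 0.32],[0.28, -0.41, 0.76],[0.19, -0.61, -0.52]]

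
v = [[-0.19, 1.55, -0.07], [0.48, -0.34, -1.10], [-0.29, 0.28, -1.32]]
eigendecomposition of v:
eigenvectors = [[-0.87+0.00j, 0.66+0.00j, (0.66-0j)], [(-0.48+0j), -0.45+0.30j, (-0.45-0.3j)], [0.06+0.00j, (0.08+0.51j), (0.08-0.51j)]]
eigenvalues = [(0.67+0j), (-1.26+0.64j), (-1.26-0.64j)]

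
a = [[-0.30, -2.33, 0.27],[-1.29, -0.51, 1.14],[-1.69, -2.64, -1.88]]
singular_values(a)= [4.13, 1.89, 1.23]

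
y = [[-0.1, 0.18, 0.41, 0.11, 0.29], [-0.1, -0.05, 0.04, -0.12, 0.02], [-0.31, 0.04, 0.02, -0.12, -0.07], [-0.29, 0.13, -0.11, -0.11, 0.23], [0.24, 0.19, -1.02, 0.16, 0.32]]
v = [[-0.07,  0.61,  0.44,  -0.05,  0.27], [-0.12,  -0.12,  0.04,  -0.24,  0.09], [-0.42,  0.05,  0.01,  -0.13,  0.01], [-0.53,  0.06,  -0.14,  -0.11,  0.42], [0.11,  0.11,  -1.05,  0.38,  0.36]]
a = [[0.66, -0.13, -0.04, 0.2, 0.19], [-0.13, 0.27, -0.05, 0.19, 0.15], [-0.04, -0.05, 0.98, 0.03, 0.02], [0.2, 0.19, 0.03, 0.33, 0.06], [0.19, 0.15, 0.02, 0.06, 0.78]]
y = v @ a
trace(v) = 0.07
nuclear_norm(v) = 3.12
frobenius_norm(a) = 1.58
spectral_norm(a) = 0.99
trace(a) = 3.02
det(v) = -0.02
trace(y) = 0.08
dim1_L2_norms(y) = [0.55, 0.17, 0.34, 0.42, 1.12]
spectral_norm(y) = 1.17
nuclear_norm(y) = 2.29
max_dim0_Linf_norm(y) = 1.02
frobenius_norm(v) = 1.68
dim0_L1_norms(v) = [1.25, 0.95, 1.68, 0.91, 1.15]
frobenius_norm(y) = 1.38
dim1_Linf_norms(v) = [0.61, 0.24, 0.42, 0.53, 1.05]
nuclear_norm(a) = 3.03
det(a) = -0.00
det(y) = 0.00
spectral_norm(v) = 1.25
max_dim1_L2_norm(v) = 1.18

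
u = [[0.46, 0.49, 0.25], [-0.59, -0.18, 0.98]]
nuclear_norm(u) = 1.87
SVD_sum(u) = [[0.09, 0.03, -0.13], [-0.64, -0.24, 0.93]] + [[0.37, 0.46, 0.38], [0.05, 0.06, 0.05]]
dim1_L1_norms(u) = [1.2, 1.75]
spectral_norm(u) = 1.16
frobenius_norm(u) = 1.36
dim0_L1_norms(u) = [1.05, 0.67, 1.23]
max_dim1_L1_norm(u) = 1.75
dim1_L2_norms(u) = [0.72, 1.16]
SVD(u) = [[-0.13,0.99], [0.99,0.13]] @ diag([1.1646854368659805, 0.7061216843804614]) @ [[-0.56,  -0.21,  0.8], [0.53,  0.65,  0.54]]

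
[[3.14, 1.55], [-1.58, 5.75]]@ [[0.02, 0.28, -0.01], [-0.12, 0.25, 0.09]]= [[-0.12, 1.27, 0.11], [-0.72, 1.0, 0.53]]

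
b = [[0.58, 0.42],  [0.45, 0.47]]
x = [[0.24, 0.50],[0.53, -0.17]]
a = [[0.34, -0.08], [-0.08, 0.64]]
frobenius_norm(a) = 0.73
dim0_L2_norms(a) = [0.35, 0.64]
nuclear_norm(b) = 1.05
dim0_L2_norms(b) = [0.73, 0.63]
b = x + a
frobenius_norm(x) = 0.79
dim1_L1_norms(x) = [0.74, 0.7]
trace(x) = 0.07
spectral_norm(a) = 0.66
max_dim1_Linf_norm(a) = 0.64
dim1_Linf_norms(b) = [0.58, 0.47]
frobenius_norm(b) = 0.97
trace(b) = 1.05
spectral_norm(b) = 0.96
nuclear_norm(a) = 0.98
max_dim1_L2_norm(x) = 0.56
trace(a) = 0.98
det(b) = 0.08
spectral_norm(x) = 0.59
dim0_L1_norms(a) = [0.42, 0.72]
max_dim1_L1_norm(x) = 0.74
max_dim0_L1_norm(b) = 1.03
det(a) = 0.21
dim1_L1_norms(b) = [1.0, 0.92]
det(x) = -0.31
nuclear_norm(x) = 1.11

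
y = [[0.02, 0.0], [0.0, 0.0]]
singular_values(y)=[0.02, 0.0]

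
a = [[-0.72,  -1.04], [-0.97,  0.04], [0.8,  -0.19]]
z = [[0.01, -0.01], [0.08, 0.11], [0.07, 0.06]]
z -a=[[0.73, 1.03], [1.05, 0.07], [-0.73, 0.25]]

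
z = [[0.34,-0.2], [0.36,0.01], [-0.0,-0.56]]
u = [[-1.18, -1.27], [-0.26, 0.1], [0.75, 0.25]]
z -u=[[1.52, 1.07], [0.62, -0.09], [-0.75, -0.81]]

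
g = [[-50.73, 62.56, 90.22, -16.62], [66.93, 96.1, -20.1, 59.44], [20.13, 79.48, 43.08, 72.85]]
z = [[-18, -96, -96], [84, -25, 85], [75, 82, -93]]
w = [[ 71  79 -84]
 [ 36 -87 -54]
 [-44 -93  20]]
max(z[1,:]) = 85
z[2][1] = 82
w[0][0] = 71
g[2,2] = 43.08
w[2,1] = -93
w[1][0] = 36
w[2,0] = -44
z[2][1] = 82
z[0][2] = -96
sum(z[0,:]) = -210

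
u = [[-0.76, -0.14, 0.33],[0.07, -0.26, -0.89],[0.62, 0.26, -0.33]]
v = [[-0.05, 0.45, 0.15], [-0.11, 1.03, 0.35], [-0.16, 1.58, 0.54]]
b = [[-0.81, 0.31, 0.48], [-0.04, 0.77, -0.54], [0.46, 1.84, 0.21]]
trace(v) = 1.52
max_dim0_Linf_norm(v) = 1.58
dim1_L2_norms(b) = [0.99, 0.94, 1.91]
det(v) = 0.00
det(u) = -0.11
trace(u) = -1.35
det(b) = -1.22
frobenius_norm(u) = 1.46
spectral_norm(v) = 2.06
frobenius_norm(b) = 2.35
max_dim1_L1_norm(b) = 2.51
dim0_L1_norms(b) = [1.31, 2.92, 1.23]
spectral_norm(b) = 2.04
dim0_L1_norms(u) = [1.45, 0.66, 1.55]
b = v + u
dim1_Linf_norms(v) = [0.45, 1.03, 1.58]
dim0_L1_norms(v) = [0.32, 3.06, 1.04]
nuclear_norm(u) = 2.12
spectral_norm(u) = 1.23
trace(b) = 0.17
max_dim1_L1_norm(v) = 2.28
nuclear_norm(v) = 2.07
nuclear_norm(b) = 3.63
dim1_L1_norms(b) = [1.6, 1.35, 2.51]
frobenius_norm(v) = 2.06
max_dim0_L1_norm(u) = 1.55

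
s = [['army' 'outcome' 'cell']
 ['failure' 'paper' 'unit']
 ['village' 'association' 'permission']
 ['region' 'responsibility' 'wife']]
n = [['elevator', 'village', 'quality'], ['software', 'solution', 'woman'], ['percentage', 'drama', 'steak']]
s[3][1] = 'responsibility'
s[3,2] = 'wife'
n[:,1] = ['village', 'solution', 'drama']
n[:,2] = ['quality', 'woman', 'steak']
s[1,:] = ['failure', 'paper', 'unit']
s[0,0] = 'army'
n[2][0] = 'percentage'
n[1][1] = 'solution'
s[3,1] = 'responsibility'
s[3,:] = ['region', 'responsibility', 'wife']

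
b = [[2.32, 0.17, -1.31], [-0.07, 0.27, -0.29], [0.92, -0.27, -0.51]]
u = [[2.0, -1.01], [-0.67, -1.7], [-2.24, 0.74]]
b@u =[[7.46, -3.60], [0.33, -0.60], [3.16, -0.85]]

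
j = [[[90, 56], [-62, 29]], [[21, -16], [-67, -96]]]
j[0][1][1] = 29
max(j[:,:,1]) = 56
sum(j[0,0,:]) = 146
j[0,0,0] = 90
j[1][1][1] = -96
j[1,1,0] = -67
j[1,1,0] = -67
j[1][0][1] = -16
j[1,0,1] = -16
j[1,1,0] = -67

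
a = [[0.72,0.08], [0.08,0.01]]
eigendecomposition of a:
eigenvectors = [[0.99,-0.11], [0.11,0.99]]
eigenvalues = [0.73, 0.0]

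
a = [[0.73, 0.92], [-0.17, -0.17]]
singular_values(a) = [1.2, 0.03]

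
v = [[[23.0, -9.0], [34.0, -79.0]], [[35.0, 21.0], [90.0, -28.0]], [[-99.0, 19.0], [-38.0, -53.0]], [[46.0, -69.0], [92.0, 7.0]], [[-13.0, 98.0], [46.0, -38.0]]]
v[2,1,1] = -53.0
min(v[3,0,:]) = -69.0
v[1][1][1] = -28.0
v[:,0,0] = [23.0, 35.0, -99.0, 46.0, -13.0]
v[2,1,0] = -38.0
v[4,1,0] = 46.0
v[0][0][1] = -9.0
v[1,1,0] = 90.0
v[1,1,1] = -28.0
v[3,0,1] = -69.0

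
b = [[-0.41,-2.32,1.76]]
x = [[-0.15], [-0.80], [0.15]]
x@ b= [[0.06, 0.35, -0.26],[0.33, 1.86, -1.41],[-0.06, -0.35, 0.26]]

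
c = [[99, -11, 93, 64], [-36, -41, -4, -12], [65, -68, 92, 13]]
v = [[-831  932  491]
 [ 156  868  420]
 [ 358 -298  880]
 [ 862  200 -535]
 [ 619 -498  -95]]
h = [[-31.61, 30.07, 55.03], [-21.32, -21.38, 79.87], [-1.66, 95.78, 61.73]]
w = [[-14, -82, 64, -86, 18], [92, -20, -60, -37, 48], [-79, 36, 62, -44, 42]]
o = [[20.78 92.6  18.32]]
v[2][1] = -298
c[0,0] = 99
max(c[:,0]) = 99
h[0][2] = 55.03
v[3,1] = 200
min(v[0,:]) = -831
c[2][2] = 92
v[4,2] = -95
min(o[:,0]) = 20.78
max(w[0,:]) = 64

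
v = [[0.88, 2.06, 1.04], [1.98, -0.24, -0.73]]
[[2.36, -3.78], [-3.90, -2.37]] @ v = [[-5.41, 5.77, 5.21], [-8.12, -7.47, -2.33]]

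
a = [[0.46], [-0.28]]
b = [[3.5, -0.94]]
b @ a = [[1.87]]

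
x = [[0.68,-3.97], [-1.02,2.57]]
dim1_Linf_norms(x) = [3.97, 2.57]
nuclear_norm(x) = 5.34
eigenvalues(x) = [-0.6, 3.85]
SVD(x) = [[0.83, -0.56], [-0.56, -0.83]] @ diag([4.862563025840547, 0.47337175636959694]) @ [[0.23,  -0.97], [0.97,  0.23]]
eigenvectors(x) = [[-0.95, 0.78], [-0.31, -0.62]]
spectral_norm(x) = 4.86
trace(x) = 3.25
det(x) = -2.30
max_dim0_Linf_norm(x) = 3.97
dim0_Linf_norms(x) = [1.02, 3.97]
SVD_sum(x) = [[0.94,-3.91],[-0.64,2.66]] + [[-0.26, -0.06], [-0.38, -0.09]]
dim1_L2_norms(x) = [4.03, 2.77]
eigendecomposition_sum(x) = [[-0.43, -0.53], [-0.14, -0.17]] + [[1.11, -3.44], [-0.88, 2.74]]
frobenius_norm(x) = 4.89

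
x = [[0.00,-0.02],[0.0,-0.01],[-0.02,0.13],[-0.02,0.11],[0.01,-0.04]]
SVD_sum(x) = [[0.00, -0.02], [0.0, -0.01], [-0.02, 0.13], [-0.02, 0.11], [0.01, -0.04]] + [[-0.0, -0.0], [-0.00, -0.0], [0.0, 0.0], [-0.0, -0.00], [0.0, 0.00]]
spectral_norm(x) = 0.18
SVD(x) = [[-0.11, -0.61], [-0.06, -0.30], [0.74, 0.32], [0.63, -0.29], [-0.23, 0.6]] @ diag([0.1788023626987725, 0.005451155229547693]) @ [[-0.17,0.99], [0.99,0.17]]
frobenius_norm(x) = 0.18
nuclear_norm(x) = 0.18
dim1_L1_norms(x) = [0.02, 0.01, 0.15, 0.13, 0.05]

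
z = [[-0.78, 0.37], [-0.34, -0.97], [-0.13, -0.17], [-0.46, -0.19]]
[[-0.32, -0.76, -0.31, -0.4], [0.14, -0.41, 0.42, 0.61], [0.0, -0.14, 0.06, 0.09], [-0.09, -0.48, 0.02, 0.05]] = z @ [[0.29,  1.01,  0.16,  0.18], [-0.25,  0.07,  -0.49,  -0.69]]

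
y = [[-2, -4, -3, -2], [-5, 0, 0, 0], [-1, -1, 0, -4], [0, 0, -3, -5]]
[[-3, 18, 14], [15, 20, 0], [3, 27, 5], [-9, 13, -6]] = y @ [[-3, -4, 0], [0, -3, -5], [3, 4, 2], [0, -5, 0]]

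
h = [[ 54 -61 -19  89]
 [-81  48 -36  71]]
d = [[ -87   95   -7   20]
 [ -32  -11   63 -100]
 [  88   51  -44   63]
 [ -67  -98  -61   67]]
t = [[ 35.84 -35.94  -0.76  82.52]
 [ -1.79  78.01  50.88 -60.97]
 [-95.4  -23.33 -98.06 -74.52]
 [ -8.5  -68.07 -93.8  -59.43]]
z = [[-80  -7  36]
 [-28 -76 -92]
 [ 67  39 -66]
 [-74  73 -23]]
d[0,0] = -87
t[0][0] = 35.84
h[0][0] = 54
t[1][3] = -60.97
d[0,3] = 20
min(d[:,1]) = -98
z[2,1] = 39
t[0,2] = -0.76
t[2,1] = -23.33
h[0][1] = -61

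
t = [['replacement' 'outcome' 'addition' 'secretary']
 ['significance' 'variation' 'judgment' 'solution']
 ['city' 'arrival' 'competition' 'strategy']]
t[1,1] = 'variation'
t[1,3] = 'solution'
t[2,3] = 'strategy'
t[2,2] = 'competition'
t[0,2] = 'addition'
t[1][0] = 'significance'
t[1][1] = 'variation'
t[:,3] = ['secretary', 'solution', 'strategy']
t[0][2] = 'addition'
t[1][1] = 'variation'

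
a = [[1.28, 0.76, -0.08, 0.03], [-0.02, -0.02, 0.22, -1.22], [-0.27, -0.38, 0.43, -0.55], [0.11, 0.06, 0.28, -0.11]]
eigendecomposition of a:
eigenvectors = [[(-0.95+0j), -0.37-0.12j, -0.37+0.12j, -0.58+0.00j],  [0.08+0.00j, 0.75+0.00j, (0.75-0j), 0.70+0.00j],  [(0.29+0j), 0.45+0.07j, 0.45-0.07j, (-0.32+0j)],  [-0.01+0.00j, (0.07-0.27j), 0.07+0.27j, -0.25+0.00j]]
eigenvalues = [(1.24+0j), 0.46j, -0.46j, (0.34+0j)]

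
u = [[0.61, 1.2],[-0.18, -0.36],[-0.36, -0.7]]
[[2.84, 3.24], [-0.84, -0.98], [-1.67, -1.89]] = u @[[2.69, -0.94], [1.0, 3.18]]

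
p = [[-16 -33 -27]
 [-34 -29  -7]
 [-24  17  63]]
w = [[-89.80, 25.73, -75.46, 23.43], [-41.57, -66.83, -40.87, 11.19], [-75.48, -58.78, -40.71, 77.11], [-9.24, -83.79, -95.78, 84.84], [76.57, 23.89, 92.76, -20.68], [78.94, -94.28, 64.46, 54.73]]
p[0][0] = -16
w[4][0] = 76.57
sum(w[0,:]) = -116.09999999999997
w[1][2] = -40.87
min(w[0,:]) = -89.8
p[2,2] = 63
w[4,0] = 76.57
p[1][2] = -7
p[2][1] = 17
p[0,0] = -16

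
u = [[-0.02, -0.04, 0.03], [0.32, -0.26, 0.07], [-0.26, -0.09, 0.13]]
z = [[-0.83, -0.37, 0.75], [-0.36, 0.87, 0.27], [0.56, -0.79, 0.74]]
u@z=[[0.05,-0.05,-0.0], [-0.13,-0.4,0.22], [0.32,-0.08,-0.12]]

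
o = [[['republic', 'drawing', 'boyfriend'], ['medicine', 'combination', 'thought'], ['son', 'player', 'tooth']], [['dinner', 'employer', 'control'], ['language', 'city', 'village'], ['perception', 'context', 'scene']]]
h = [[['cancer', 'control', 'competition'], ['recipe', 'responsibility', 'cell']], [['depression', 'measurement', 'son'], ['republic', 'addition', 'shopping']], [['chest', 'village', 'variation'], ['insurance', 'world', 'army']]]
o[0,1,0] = 'medicine'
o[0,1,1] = 'combination'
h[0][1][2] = 'cell'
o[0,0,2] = 'boyfriend'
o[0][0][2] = 'boyfriend'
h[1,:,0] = ['depression', 'republic']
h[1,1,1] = 'addition'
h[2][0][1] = 'village'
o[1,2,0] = 'perception'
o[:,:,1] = [['drawing', 'combination', 'player'], ['employer', 'city', 'context']]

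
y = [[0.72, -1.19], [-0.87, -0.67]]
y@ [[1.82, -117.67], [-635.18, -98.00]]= [[757.17, 31.90], [423.99, 168.03]]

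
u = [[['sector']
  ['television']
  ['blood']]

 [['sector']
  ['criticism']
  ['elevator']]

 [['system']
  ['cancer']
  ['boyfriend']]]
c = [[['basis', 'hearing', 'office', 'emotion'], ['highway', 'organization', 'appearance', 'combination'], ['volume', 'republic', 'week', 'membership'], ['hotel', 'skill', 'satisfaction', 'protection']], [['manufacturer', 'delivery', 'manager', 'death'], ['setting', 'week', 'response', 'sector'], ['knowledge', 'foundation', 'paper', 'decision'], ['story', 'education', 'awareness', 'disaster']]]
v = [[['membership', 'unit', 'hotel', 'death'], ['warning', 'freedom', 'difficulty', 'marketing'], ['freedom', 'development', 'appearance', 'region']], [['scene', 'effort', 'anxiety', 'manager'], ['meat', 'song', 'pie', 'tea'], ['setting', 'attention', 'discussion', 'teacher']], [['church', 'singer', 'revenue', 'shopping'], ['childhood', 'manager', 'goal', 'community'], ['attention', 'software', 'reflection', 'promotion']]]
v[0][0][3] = 'death'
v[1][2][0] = 'setting'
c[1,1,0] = 'setting'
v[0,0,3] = 'death'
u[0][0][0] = 'sector'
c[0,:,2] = ['office', 'appearance', 'week', 'satisfaction']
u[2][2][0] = 'boyfriend'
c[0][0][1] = 'hearing'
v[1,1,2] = 'pie'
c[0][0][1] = 'hearing'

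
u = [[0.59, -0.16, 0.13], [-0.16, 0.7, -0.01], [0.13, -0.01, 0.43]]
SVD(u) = [[-0.62,-0.55,-0.56], [0.76,-0.61,-0.23], [-0.22,-0.57,0.80]] @ diag([0.8328600164104176, 0.5461261174606348, 0.34101386612894746]) @ [[-0.62, 0.76, -0.22], [-0.55, -0.61, -0.57], [-0.56, -0.23, 0.80]]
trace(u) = 1.72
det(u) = 0.16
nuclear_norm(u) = 1.72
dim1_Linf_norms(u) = [0.59, 0.7, 0.43]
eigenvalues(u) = [0.83, 0.55, 0.34]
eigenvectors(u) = [[-0.62, 0.55, -0.56], [0.76, 0.61, -0.23], [-0.22, 0.57, 0.80]]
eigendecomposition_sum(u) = [[0.32, -0.39, 0.11], [-0.39, 0.48, -0.14], [0.11, -0.14, 0.04]] + [[0.17,0.18,0.17],[0.18,0.2,0.19],[0.17,0.19,0.18]] + [[0.11, 0.04, -0.15], [0.04, 0.02, -0.06], [-0.15, -0.06, 0.22]]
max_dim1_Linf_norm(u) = 0.7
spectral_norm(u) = 0.83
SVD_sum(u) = [[0.32, -0.39, 0.11], [-0.39, 0.48, -0.14], [0.11, -0.14, 0.04]] + [[0.17, 0.18, 0.17], [0.18, 0.20, 0.19], [0.17, 0.19, 0.18]] + [[0.11, 0.04, -0.15], [0.04, 0.02, -0.06], [-0.15, -0.06, 0.22]]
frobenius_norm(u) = 1.05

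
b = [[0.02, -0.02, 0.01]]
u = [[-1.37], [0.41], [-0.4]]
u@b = [[-0.03, 0.03, -0.01], [0.01, -0.01, 0.0], [-0.01, 0.01, -0.0]]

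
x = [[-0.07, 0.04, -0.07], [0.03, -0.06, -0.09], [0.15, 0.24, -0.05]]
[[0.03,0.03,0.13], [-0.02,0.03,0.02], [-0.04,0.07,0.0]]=x @ [[-0.39,0.08,-0.85], [0.1,0.16,0.38], [0.03,-0.43,-0.80]]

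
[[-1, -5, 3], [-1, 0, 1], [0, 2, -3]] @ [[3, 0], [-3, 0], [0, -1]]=[[12, -3], [-3, -1], [-6, 3]]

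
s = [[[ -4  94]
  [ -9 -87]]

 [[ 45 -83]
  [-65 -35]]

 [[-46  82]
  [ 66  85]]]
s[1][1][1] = -35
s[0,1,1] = -87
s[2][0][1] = 82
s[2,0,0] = -46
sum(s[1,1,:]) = -100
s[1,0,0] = 45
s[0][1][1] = -87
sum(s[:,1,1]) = -37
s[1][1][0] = -65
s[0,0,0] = -4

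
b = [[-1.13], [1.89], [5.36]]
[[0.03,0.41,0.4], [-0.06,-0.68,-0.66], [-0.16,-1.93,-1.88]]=b@[[-0.03, -0.36, -0.35]]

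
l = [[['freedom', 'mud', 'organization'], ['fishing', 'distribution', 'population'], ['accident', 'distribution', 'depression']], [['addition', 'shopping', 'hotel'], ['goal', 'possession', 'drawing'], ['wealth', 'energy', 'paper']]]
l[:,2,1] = ['distribution', 'energy']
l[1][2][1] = 'energy'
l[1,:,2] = ['hotel', 'drawing', 'paper']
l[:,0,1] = ['mud', 'shopping']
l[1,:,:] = [['addition', 'shopping', 'hotel'], ['goal', 'possession', 'drawing'], ['wealth', 'energy', 'paper']]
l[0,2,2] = 'depression'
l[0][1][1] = 'distribution'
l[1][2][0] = 'wealth'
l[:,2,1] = ['distribution', 'energy']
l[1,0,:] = ['addition', 'shopping', 'hotel']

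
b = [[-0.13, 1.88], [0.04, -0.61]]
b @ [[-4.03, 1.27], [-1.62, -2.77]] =[[-2.52, -5.37],  [0.83, 1.74]]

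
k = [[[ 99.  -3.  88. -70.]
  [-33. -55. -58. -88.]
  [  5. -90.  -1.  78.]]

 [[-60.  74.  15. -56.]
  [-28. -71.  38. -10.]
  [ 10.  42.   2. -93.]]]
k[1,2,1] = 42.0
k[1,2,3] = -93.0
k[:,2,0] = [5.0, 10.0]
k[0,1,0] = -33.0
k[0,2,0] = 5.0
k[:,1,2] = [-58.0, 38.0]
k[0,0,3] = -70.0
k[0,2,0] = 5.0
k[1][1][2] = 38.0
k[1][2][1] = 42.0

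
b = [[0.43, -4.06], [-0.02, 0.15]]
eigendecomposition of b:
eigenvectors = [[1.00,0.99],[-0.04,0.11]]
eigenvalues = [0.61, -0.03]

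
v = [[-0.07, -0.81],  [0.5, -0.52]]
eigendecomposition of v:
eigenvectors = [[0.79+0.00j, (0.79-0j)], [(0.22-0.58j), (0.22+0.58j)]]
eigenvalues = [(-0.29+0.6j), (-0.29-0.6j)]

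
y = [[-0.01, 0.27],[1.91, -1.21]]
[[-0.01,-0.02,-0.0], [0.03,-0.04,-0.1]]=y @ [[-0.01, -0.08, -0.06],[-0.04, -0.09, -0.01]]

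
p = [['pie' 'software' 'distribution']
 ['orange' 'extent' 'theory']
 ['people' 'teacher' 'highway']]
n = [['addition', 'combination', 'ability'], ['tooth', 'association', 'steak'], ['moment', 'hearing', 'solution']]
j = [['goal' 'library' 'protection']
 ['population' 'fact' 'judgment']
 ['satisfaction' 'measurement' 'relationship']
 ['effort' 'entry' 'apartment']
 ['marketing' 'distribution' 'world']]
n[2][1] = 'hearing'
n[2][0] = 'moment'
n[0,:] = ['addition', 'combination', 'ability']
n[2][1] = 'hearing'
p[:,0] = ['pie', 'orange', 'people']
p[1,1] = 'extent'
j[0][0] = 'goal'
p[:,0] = ['pie', 'orange', 'people']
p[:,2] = ['distribution', 'theory', 'highway']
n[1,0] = 'tooth'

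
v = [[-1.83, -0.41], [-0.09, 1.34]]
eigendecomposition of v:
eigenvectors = [[-1.00, 0.13], [-0.03, -0.99]]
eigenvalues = [-1.84, 1.35]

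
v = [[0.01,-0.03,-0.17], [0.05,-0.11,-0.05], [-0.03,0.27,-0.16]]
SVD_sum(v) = [[-0.01, 0.05, -0.03], [0.01, -0.06, 0.04], [-0.04, 0.26, -0.17]] + [[0.03, -0.08, -0.13], [0.02, -0.05, -0.09], [-0.00, 0.00, 0.01]] + [[-0.01, -0.00, -0.0], [0.02, 0.0, 0.0], [0.01, 0.0, 0.0]]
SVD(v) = [[0.19, -0.83, 0.52], [-0.22, -0.56, -0.8], [0.96, 0.04, -0.29]] @ diag([0.32937017716934414, 0.19285294710611559, 0.02688916480519118]) @ [[-0.11,0.84,-0.53], [-0.19,0.51,0.84], [-0.97,-0.20,-0.1]]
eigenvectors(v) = [[(0.82+0j),(0.82-0j),0.68+0.00j],[(0.32-0.11j),(0.32+0.11j),(0.04+0j)],[(0.2-0.41j),(0.2+0.41j),0.73+0.00j]]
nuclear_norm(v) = 0.55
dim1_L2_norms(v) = [0.17, 0.13, 0.32]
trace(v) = -0.26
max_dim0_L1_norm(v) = 0.41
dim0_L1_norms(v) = [0.09, 0.41, 0.38]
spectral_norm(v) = 0.33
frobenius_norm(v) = 0.38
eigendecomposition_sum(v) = [[(0.05+0.05j), (-0.17+0.02j), (-0.04-0.05j)],[(0.03+0.01j), -0.06+0.03j, (-0.02-0.01j)],[0.04-0.02j, (-0.03+0.09j), (-0.03+0.01j)]] + [[(0.05-0.05j), (-0.17-0.02j), (-0.04+0.05j)], [0.03-0.01j, -0.06-0.03j, (-0.02+0.01j)], [0.04+0.02j, -0.03-0.09j, -0.03-0.01j]] + [[(-0.1+0j), 0.32-0.00j, -0.09-0.00j],[-0.01+0.00j, (0.02-0j), (-0-0j)],[(-0.11+0j), (0.34-0j), -0.09-0.00j]]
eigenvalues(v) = [(-0.04+0.09j), (-0.04-0.09j), (-0.17+0j)]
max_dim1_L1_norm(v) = 0.46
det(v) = -0.00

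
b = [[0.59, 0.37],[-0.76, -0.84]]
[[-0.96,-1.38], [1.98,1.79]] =b@[[-0.33,  -2.34], [-2.06,  -0.01]]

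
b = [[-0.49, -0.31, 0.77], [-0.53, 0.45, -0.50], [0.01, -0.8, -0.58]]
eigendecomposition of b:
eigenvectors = [[0.40+0.00j, (0.79+0j), 0.79-0.00j], [(-0.81+0j), (0.17+0.24j), (0.17-0.24j)], [0.42+0.00j, (-0.25+0.48j), (-0.25-0.48j)]]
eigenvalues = [(0.97+0j), (-0.79+0.37j), (-0.79-0.37j)]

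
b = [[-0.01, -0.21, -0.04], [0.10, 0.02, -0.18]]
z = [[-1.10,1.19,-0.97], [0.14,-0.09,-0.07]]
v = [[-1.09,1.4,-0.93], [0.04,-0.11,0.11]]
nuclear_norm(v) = 2.07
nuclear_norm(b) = 0.42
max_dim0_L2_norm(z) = 1.19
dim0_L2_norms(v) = [1.09, 1.4, 0.94]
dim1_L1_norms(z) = [3.26, 0.3]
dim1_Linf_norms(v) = [1.4, 0.11]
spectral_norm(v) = 2.01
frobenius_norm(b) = 0.30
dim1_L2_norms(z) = [1.89, 0.18]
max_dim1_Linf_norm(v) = 1.4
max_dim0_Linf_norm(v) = 1.4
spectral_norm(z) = 1.89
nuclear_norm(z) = 2.04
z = v + b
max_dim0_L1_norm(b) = 0.23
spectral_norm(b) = 0.22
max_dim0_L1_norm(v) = 1.51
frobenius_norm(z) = 1.90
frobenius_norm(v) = 2.01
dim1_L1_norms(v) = [3.42, 0.26]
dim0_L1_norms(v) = [1.13, 1.51, 1.04]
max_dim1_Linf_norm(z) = 1.19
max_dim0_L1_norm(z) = 1.28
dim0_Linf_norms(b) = [0.1, 0.21, 0.18]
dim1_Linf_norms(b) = [0.21, 0.18]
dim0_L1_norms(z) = [1.24, 1.28, 1.04]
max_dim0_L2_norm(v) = 1.4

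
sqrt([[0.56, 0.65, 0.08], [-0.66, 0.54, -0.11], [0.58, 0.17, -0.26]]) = [[(0.83+0.03j), (0.39-0.01j), 0.08-0.06j], [-0.38-0.01j, 0.83+0.00j, (-0.08+0.02j)], [(0.5-0.27j), (0.04+0.1j), (0.06+0.53j)]]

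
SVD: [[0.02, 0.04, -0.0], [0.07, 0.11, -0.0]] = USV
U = [[-0.32, -0.95], [-0.95, 0.32]]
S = [0.14, 0.0]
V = [[-0.53, -0.85, 0.0], [0.85, -0.53, 0.0]]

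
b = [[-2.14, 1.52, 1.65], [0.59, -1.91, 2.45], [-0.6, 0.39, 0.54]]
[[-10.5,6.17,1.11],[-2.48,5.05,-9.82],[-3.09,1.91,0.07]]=b@[[1.3,-2.85,-0.51], [-1.97,-1.59,2.29], [-2.86,1.51,-2.1]]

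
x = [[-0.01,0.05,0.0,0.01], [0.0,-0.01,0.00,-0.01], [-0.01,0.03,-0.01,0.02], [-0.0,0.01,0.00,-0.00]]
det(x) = 0.000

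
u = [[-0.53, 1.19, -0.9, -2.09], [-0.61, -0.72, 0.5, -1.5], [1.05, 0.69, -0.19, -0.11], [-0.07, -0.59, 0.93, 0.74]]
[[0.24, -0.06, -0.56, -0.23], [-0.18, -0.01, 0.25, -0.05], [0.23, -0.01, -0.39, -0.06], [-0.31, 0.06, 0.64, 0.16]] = u @ [[0.17, -0.01, -0.29, -0.04], [-0.01, 0.03, 0.07, 0.02], [-0.29, 0.07, 0.61, 0.12], [-0.04, 0.02, 0.12, 0.08]]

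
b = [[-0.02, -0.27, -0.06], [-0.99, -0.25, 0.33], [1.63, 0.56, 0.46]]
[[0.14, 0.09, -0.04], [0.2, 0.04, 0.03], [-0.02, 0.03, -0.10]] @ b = [[-0.16,-0.08,0.00], [0.01,-0.05,0.02], [-0.19,-0.06,-0.03]]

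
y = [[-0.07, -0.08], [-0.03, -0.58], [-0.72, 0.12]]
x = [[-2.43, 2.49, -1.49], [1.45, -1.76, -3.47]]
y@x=[[0.05, -0.03, 0.38], [-0.77, 0.95, 2.06], [1.92, -2.0, 0.66]]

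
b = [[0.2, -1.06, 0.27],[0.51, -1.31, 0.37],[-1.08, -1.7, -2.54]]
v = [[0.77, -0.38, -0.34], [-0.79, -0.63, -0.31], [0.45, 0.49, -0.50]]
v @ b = [[0.33,0.26,0.93], [-0.14,2.19,0.34], [0.88,-0.27,1.57]]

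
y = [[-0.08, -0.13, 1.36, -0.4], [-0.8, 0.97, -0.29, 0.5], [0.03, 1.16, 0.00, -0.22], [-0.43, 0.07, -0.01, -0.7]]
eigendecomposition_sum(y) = [[(0.2+0.26j), 0.12-0.46j, 0.39+0.15j, -0.14-0.15j],[(-0.34+0.21j), 0.55+0.22j, -0.23+0.45j, (0.2-0.15j)],[(-0.07+0.34j), 0.47-0.21j, 0.14+0.42j, (0.02-0.22j)],[(-0.08-0.02j), 0.05+0.11j, (-0.1+0.03j), 0.05+0.01j]] + [[(0.2-0.26j), 0.12+0.46j, (0.39-0.15j), -0.14+0.15j], [(-0.34-0.21j), 0.55-0.22j, -0.23-0.45j, (0.2+0.15j)], [(-0.07-0.34j), (0.47+0.21j), 0.14-0.42j, 0.02+0.22j], [-0.08+0.02j, 0.05-0.11j, -0.10-0.03j, (0.05-0.01j)]] + [[-0.24-0.01j, (-0.19-0.09j), (0.29+0.08j), -0.06+0.29j], [-0.06+0.05j, (-0.07+0.02j), 0.09-0.05j, (0.05+0.08j)], [(0.09-0.12j), (0.11-0.07j), -0.14+0.13j, (-0.13-0.13j)], [(-0.14-0.31j), -0.01-0.29j, (0.09+0.42j), (-0.4+0.11j)]] + [[-0.24+0.01j,(-0.19+0.09j),0.29-0.08j,-0.06-0.29j], [(-0.06-0.05j),(-0.07-0.02j),0.09+0.05j,0.05-0.08j], [(0.09+0.12j),0.11+0.07j,-0.14-0.13j,-0.13+0.13j], [-0.14+0.31j,(-0.01+0.29j),0.09-0.42j,(-0.4-0.11j)]]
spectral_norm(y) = 1.74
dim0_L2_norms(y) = [0.91, 1.52, 1.39, 0.97]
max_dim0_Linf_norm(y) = 1.36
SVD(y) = [[0.51, -0.78, -0.34, 0.07],[-0.72, -0.24, -0.44, 0.48],[-0.46, -0.5, 0.30, -0.67],[0.00, -0.29, 0.77, 0.57]] @ diag([1.7366088009857004, 1.3782298750906459, 0.7748219235396734, 0.7120556653442984]) @ [[0.30, -0.75, 0.52, -0.27], [0.26, -0.53, -0.72, 0.37], [0.07, 0.03, -0.45, -0.89], [-0.91, -0.4, -0.07, -0.05]]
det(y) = 1.32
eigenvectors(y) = [[0.06+0.52j, (0.06-0.52j), -0.25+0.48j, -0.25-0.48j], [-0.64+0.00j, (-0.64-0j), 0.05+0.17j, (0.05-0.17j)], [-0.38+0.40j, (-0.38-0.4j), (-0.17-0.3j), (-0.17+0.3j)], [(-0.09-0.09j), -0.09+0.09j, (-0.75+0j), (-0.75-0j)]]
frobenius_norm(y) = 2.45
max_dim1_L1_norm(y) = 2.56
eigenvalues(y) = [(0.94+0.9j), (0.94-0.9j), (-0.85+0.25j), (-0.85-0.25j)]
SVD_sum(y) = [[0.27, -0.67, 0.47, -0.24], [-0.38, 0.94, -0.66, 0.34], [-0.24, 0.60, -0.42, 0.22], [0.0, -0.00, 0.00, -0.0]] + [[-0.28, 0.57, 0.78, -0.40], [-0.09, 0.17, 0.24, -0.12], [-0.18, 0.36, 0.49, -0.25], [-0.11, 0.21, 0.29, -0.15]] + [[-0.02, -0.01, 0.12, 0.24], [-0.03, -0.01, 0.15, 0.3], [0.02, 0.01, -0.11, -0.21], [0.04, 0.02, -0.27, -0.53]] + [[-0.04, -0.02, -0.00, -0.00], [-0.31, -0.13, -0.02, -0.02], [0.44, 0.19, 0.03, 0.03], [-0.37, -0.16, -0.03, -0.02]]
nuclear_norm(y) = 4.60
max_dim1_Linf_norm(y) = 1.36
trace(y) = 0.19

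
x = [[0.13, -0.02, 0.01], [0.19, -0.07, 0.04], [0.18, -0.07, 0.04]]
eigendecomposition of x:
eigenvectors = [[-0.5, 0.05, 0.02], [-0.63, 0.69, 0.53], [-0.59, 0.72, 0.85]]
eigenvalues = [0.12, -0.02, -0.0]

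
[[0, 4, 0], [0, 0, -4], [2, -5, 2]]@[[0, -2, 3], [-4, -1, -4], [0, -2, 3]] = [[-16, -4, -16], [0, 8, -12], [20, -3, 32]]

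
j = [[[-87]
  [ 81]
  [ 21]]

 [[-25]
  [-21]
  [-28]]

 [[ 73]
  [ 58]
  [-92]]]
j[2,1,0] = 58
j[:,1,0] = [81, -21, 58]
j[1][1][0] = -21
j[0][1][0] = 81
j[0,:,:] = [[-87], [81], [21]]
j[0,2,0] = 21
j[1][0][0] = -25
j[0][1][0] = 81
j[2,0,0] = 73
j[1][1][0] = -21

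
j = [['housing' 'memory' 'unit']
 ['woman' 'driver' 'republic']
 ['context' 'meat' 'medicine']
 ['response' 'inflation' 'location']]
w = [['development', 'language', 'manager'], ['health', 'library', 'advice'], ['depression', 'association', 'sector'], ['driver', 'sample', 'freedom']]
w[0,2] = 'manager'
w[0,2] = 'manager'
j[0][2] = 'unit'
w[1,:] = ['health', 'library', 'advice']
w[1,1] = 'library'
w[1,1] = 'library'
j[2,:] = ['context', 'meat', 'medicine']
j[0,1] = 'memory'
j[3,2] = 'location'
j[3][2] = 'location'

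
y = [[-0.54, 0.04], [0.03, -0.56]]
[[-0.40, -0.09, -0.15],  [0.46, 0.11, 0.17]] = y@ [[0.69, 0.16, 0.25],[-0.78, -0.18, -0.29]]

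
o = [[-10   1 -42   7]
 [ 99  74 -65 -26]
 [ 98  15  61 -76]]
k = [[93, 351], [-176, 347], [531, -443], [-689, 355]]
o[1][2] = -65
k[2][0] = 531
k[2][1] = -443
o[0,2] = -42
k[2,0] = 531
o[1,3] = -26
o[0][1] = 1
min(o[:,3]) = -76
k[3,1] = 355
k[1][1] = 347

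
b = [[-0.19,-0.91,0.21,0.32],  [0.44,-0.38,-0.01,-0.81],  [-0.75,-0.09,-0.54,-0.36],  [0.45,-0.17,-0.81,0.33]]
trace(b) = -0.78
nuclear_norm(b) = 4.00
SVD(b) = [[0.92, 0.33, -0.22, 0.05], [0.08, -0.61, -0.65, -0.45], [-0.23, 0.08, -0.62, 0.74], [0.32, -0.72, 0.37, 0.49]] @ diag([1.006700501446765, 0.9987837060559299, 0.9968466322526592, 0.9941740293683715]) @ [[0.17, -0.89, 0.06, 0.41], [-0.72, 0.05, 0.61, 0.33], [0.39, 0.44, -0.01, 0.80], [-0.55, -0.03, -0.79, 0.28]]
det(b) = -1.00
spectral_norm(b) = 1.01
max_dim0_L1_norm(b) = 1.83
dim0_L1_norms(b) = [1.83, 1.55, 1.57, 1.82]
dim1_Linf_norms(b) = [0.91, 0.81, 0.75, 0.81]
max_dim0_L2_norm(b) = 1.0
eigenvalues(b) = [(1+0j), (-0.39+0.92j), (-0.39-0.92j), (-1+0j)]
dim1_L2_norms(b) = [1.01, 1.0, 1.0, 1.0]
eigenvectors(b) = [[(-0.4+0j), (-0.64+0j), -0.64-0.00j, (0.17+0j)],  [(0.33+0j), -0.04+0.57j, (-0.04-0.57j), (0.48+0j)],  [0.36+0.00j, (-0.01-0.41j), (-0.01+0.41j), (0.73+0j)],  [-0.78+0.00j, (0.3+0.06j), 0.30-0.06j, (0.45+0j)]]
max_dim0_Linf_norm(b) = 0.91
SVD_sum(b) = [[0.16, -0.83, 0.05, 0.38], [0.01, -0.08, 0.0, 0.03], [-0.04, 0.20, -0.01, -0.09], [0.06, -0.29, 0.02, 0.13]] + [[-0.23, 0.02, 0.2, 0.11], [0.44, -0.03, -0.37, -0.20], [-0.06, 0.00, 0.05, 0.03], [0.52, -0.04, -0.44, -0.24]] + [[-0.09, -0.10, 0.00, -0.18],  [-0.26, -0.29, 0.0, -0.52],  [-0.25, -0.28, 0.0, -0.5],  [0.15, 0.17, -0.0, 0.30]] + [[-0.03, -0.0, -0.04, 0.02], [0.24, 0.01, 0.35, -0.12], [-0.4, -0.02, -0.58, 0.21], [-0.27, -0.01, -0.39, 0.14]]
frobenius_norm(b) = 2.00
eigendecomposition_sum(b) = [[0.16-0.00j, (-0.13+0j), (-0.14+0j), (0.31+0j)], [-0.13+0.00j, (0.11+0j), 0.12+0.00j, (-0.26-0j)], [-0.14+0.00j, (0.12+0j), (0.13+0j), (-0.28-0j)], [0.31-0.00j, -0.26+0.00j, (-0.28+0j), (0.61+0j)]] + [[-0.16+0.37j, -0.35-0.12j, 0.24+0.11j, 0.04-0.19j], [(0.33+0.17j), (-0.13+0.3j), (0.11-0.21j), (-0.17-0.05j)], [-0.24-0.09j, 0.07-0.23j, -0.07+0.15j, 0.12+0.02j], [(0.11-0.16j), (0.15+0.09j), -0.10-0.07j, (-0.04+0.09j)]] + [[(-0.16-0.37j), -0.35+0.12j, 0.24-0.11j, 0.04+0.19j], [(0.33-0.17j), -0.13-0.30j, (0.11+0.21j), (-0.17+0.05j)], [-0.24+0.09j, 0.07+0.23j, -0.07-0.15j, 0.12-0.02j], [0.11+0.16j, 0.15-0.09j, -0.10+0.07j, -0.04-0.09j]] + [[(-0.03-0j), (-0.08+0j), -0.13-0.00j, (-0.08-0j)],[-0.08-0.00j, (-0.23+0j), (-0.35-0j), -0.22-0.00j],[-0.12-0.00j, (-0.35+0j), (-0.54-0j), (-0.33-0j)],[-0.08-0.00j, -0.22+0.00j, (-0.33-0j), (-0.2-0j)]]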